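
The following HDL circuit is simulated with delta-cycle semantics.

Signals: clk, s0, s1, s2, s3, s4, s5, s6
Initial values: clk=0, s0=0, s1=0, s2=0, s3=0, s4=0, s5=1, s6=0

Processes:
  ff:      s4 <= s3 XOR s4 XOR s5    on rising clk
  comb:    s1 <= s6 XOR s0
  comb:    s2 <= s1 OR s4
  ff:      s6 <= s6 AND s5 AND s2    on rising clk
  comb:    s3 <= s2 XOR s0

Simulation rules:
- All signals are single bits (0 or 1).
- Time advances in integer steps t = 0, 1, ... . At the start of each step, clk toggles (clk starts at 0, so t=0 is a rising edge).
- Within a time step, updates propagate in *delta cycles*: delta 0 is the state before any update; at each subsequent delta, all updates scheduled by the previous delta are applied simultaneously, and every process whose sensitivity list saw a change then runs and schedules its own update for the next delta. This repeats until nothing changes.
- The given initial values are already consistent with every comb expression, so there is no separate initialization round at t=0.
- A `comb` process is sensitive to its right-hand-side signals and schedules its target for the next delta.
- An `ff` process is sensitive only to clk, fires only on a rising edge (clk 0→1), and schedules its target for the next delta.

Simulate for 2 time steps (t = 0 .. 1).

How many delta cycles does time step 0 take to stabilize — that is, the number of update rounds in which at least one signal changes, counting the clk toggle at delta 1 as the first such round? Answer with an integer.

t=0 Δ0: s4=0 s6=0 s2=0 s5=1 s0=0 s1=0 s3=0 clk=0
  Δ1: clk:0→1
  Δ2: s4:0→1
  Δ3: s2:0→1
  Δ4: s3:0→1
  (4Δ to stable)
t=1 Δ0: s4=1 s6=0 s2=1 s5=1 s0=0 s1=0 s3=1 clk=1
  Δ1: clk:1→0
  (1Δ to stable)

4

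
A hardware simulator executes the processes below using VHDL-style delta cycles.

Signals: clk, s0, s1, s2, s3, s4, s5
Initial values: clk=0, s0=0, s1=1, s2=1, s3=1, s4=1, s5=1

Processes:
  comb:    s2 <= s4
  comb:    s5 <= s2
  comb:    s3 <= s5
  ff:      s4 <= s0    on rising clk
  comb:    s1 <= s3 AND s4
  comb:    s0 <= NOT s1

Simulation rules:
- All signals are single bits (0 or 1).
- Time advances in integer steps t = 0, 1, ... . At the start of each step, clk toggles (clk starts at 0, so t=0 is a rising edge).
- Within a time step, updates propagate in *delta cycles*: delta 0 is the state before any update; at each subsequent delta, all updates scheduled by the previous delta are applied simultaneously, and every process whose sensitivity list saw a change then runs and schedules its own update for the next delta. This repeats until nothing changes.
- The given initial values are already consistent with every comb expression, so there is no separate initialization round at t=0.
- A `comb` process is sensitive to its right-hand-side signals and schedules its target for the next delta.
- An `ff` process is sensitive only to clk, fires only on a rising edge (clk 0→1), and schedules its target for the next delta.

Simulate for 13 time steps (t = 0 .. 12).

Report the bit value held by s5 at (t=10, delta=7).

1

[bits: s3,s5,s0,clk,s1,s2,s4]
t=0: Δ0=1100111 Δ1=1101111 Δ2=1101110 Δ3=1101000 Δ4=1011000 Δ5=0011000 | 5Δ
t=1: Δ0=0011000 Δ1=0010000 | 1Δ
t=2: Δ0=0010000 Δ1=0011000 Δ2=0011001 Δ3=0011011 Δ4=0111011 Δ5=1111011 Δ6=1111111 Δ7=1101111 | 7Δ
t=3: Δ0=1101111 Δ1=1100111 | 1Δ
t=4: Δ0=1100111 Δ1=1101111 Δ2=1101110 Δ3=1101000 Δ4=1011000 Δ5=0011000 | 5Δ
t=5: Δ0=0011000 Δ1=0010000 | 1Δ
t=6: Δ0=0010000 Δ1=0011000 Δ2=0011001 Δ3=0011011 Δ4=0111011 Δ5=1111011 Δ6=1111111 Δ7=1101111 | 7Δ
t=7: Δ0=1101111 Δ1=1100111 | 1Δ
t=8: Δ0=1100111 Δ1=1101111 Δ2=1101110 Δ3=1101000 Δ4=1011000 Δ5=0011000 | 5Δ
t=9: Δ0=0011000 Δ1=0010000 | 1Δ
t=10: Δ0=0010000 Δ1=0011000 Δ2=0011001 Δ3=0011011 Δ4=0111011 Δ5=1111011 Δ6=1111111 Δ7=1101111 | 7Δ
t=11: Δ0=1101111 Δ1=1100111 | 1Δ
t=12: Δ0=1100111 Δ1=1101111 Δ2=1101110 Δ3=1101000 Δ4=1011000 Δ5=0011000 | 5Δ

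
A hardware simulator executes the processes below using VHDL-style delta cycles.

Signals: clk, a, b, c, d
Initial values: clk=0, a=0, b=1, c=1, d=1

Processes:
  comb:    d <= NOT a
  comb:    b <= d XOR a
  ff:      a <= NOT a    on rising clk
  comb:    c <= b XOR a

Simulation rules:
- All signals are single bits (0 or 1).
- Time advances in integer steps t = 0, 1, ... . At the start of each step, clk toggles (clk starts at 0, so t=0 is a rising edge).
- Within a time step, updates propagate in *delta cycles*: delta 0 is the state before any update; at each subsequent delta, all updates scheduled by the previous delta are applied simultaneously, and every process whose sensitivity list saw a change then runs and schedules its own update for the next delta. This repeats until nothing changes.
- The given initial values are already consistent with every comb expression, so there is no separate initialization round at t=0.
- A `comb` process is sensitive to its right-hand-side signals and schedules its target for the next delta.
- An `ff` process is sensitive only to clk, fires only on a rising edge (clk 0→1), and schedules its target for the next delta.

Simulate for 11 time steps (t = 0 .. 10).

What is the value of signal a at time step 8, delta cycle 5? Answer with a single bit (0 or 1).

1

t0.Δ0 b=1 d=1 a=0 clk=0 c=1
t0.Δ1 b=1 d=1 a=0 clk=1 c=1
t0.Δ2 b=1 d=1 a=1 clk=1 c=1
t0.Δ3 b=0 d=0 a=1 clk=1 c=0
t0.Δ4 b=1 d=0 a=1 clk=1 c=1
t0.Δ5 b=1 d=0 a=1 clk=1 c=0
t1.Δ0 b=1 d=0 a=1 clk=1 c=0
t1.Δ1 b=1 d=0 a=1 clk=0 c=0
t2.Δ0 b=1 d=0 a=1 clk=0 c=0
t2.Δ1 b=1 d=0 a=1 clk=1 c=0
t2.Δ2 b=1 d=0 a=0 clk=1 c=0
t2.Δ3 b=0 d=1 a=0 clk=1 c=1
t2.Δ4 b=1 d=1 a=0 clk=1 c=0
t2.Δ5 b=1 d=1 a=0 clk=1 c=1
t3.Δ0 b=1 d=1 a=0 clk=1 c=1
t3.Δ1 b=1 d=1 a=0 clk=0 c=1
t4.Δ0 b=1 d=1 a=0 clk=0 c=1
t4.Δ1 b=1 d=1 a=0 clk=1 c=1
t4.Δ2 b=1 d=1 a=1 clk=1 c=1
t4.Δ3 b=0 d=0 a=1 clk=1 c=0
t4.Δ4 b=1 d=0 a=1 clk=1 c=1
t4.Δ5 b=1 d=0 a=1 clk=1 c=0
t5.Δ0 b=1 d=0 a=1 clk=1 c=0
t5.Δ1 b=1 d=0 a=1 clk=0 c=0
t6.Δ0 b=1 d=0 a=1 clk=0 c=0
t6.Δ1 b=1 d=0 a=1 clk=1 c=0
t6.Δ2 b=1 d=0 a=0 clk=1 c=0
t6.Δ3 b=0 d=1 a=0 clk=1 c=1
t6.Δ4 b=1 d=1 a=0 clk=1 c=0
t6.Δ5 b=1 d=1 a=0 clk=1 c=1
t7.Δ0 b=1 d=1 a=0 clk=1 c=1
t7.Δ1 b=1 d=1 a=0 clk=0 c=1
t8.Δ0 b=1 d=1 a=0 clk=0 c=1
t8.Δ1 b=1 d=1 a=0 clk=1 c=1
t8.Δ2 b=1 d=1 a=1 clk=1 c=1
t8.Δ3 b=0 d=0 a=1 clk=1 c=0
t8.Δ4 b=1 d=0 a=1 clk=1 c=1
t8.Δ5 b=1 d=0 a=1 clk=1 c=0
t9.Δ0 b=1 d=0 a=1 clk=1 c=0
t9.Δ1 b=1 d=0 a=1 clk=0 c=0
t10.Δ0 b=1 d=0 a=1 clk=0 c=0
t10.Δ1 b=1 d=0 a=1 clk=1 c=0
t10.Δ2 b=1 d=0 a=0 clk=1 c=0
t10.Δ3 b=0 d=1 a=0 clk=1 c=1
t10.Δ4 b=1 d=1 a=0 clk=1 c=0
t10.Δ5 b=1 d=1 a=0 clk=1 c=1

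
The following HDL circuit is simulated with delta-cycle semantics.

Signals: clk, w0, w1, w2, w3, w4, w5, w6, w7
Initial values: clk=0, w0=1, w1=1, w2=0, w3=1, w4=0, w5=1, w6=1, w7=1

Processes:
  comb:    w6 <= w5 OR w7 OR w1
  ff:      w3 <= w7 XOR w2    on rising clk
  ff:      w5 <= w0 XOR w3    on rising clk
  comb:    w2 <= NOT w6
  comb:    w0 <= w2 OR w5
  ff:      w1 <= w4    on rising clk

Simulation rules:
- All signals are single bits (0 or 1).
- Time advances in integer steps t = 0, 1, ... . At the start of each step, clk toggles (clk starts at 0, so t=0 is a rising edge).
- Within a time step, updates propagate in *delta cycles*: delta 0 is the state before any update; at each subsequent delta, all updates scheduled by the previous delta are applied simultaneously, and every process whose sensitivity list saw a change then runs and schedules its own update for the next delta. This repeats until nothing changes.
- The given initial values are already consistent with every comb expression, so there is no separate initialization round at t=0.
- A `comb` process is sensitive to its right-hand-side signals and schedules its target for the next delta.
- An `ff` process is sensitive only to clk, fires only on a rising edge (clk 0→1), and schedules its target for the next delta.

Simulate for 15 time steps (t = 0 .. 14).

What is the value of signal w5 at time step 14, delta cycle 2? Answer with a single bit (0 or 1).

t0.Δ0 w5=1 w3=1 w2=0 clk=0 w7=1 w4=0 w6=1 w1=1 w0=1
t0.Δ1 w5=1 w3=1 w2=0 clk=1 w7=1 w4=0 w6=1 w1=1 w0=1
t0.Δ2 w5=0 w3=1 w2=0 clk=1 w7=1 w4=0 w6=1 w1=0 w0=1
t0.Δ3 w5=0 w3=1 w2=0 clk=1 w7=1 w4=0 w6=1 w1=0 w0=0
t1.Δ0 w5=0 w3=1 w2=0 clk=1 w7=1 w4=0 w6=1 w1=0 w0=0
t1.Δ1 w5=0 w3=1 w2=0 clk=0 w7=1 w4=0 w6=1 w1=0 w0=0
t2.Δ0 w5=0 w3=1 w2=0 clk=0 w7=1 w4=0 w6=1 w1=0 w0=0
t2.Δ1 w5=0 w3=1 w2=0 clk=1 w7=1 w4=0 w6=1 w1=0 w0=0
t2.Δ2 w5=1 w3=1 w2=0 clk=1 w7=1 w4=0 w6=1 w1=0 w0=0
t2.Δ3 w5=1 w3=1 w2=0 clk=1 w7=1 w4=0 w6=1 w1=0 w0=1
t3.Δ0 w5=1 w3=1 w2=0 clk=1 w7=1 w4=0 w6=1 w1=0 w0=1
t3.Δ1 w5=1 w3=1 w2=0 clk=0 w7=1 w4=0 w6=1 w1=0 w0=1
t4.Δ0 w5=1 w3=1 w2=0 clk=0 w7=1 w4=0 w6=1 w1=0 w0=1
t4.Δ1 w5=1 w3=1 w2=0 clk=1 w7=1 w4=0 w6=1 w1=0 w0=1
t4.Δ2 w5=0 w3=1 w2=0 clk=1 w7=1 w4=0 w6=1 w1=0 w0=1
t4.Δ3 w5=0 w3=1 w2=0 clk=1 w7=1 w4=0 w6=1 w1=0 w0=0
t5.Δ0 w5=0 w3=1 w2=0 clk=1 w7=1 w4=0 w6=1 w1=0 w0=0
t5.Δ1 w5=0 w3=1 w2=0 clk=0 w7=1 w4=0 w6=1 w1=0 w0=0
t6.Δ0 w5=0 w3=1 w2=0 clk=0 w7=1 w4=0 w6=1 w1=0 w0=0
t6.Δ1 w5=0 w3=1 w2=0 clk=1 w7=1 w4=0 w6=1 w1=0 w0=0
t6.Δ2 w5=1 w3=1 w2=0 clk=1 w7=1 w4=0 w6=1 w1=0 w0=0
t6.Δ3 w5=1 w3=1 w2=0 clk=1 w7=1 w4=0 w6=1 w1=0 w0=1
t7.Δ0 w5=1 w3=1 w2=0 clk=1 w7=1 w4=0 w6=1 w1=0 w0=1
t7.Δ1 w5=1 w3=1 w2=0 clk=0 w7=1 w4=0 w6=1 w1=0 w0=1
t8.Δ0 w5=1 w3=1 w2=0 clk=0 w7=1 w4=0 w6=1 w1=0 w0=1
t8.Δ1 w5=1 w3=1 w2=0 clk=1 w7=1 w4=0 w6=1 w1=0 w0=1
t8.Δ2 w5=0 w3=1 w2=0 clk=1 w7=1 w4=0 w6=1 w1=0 w0=1
t8.Δ3 w5=0 w3=1 w2=0 clk=1 w7=1 w4=0 w6=1 w1=0 w0=0
t9.Δ0 w5=0 w3=1 w2=0 clk=1 w7=1 w4=0 w6=1 w1=0 w0=0
t9.Δ1 w5=0 w3=1 w2=0 clk=0 w7=1 w4=0 w6=1 w1=0 w0=0
t10.Δ0 w5=0 w3=1 w2=0 clk=0 w7=1 w4=0 w6=1 w1=0 w0=0
t10.Δ1 w5=0 w3=1 w2=0 clk=1 w7=1 w4=0 w6=1 w1=0 w0=0
t10.Δ2 w5=1 w3=1 w2=0 clk=1 w7=1 w4=0 w6=1 w1=0 w0=0
t10.Δ3 w5=1 w3=1 w2=0 clk=1 w7=1 w4=0 w6=1 w1=0 w0=1
t11.Δ0 w5=1 w3=1 w2=0 clk=1 w7=1 w4=0 w6=1 w1=0 w0=1
t11.Δ1 w5=1 w3=1 w2=0 clk=0 w7=1 w4=0 w6=1 w1=0 w0=1
t12.Δ0 w5=1 w3=1 w2=0 clk=0 w7=1 w4=0 w6=1 w1=0 w0=1
t12.Δ1 w5=1 w3=1 w2=0 clk=1 w7=1 w4=0 w6=1 w1=0 w0=1
t12.Δ2 w5=0 w3=1 w2=0 clk=1 w7=1 w4=0 w6=1 w1=0 w0=1
t12.Δ3 w5=0 w3=1 w2=0 clk=1 w7=1 w4=0 w6=1 w1=0 w0=0
t13.Δ0 w5=0 w3=1 w2=0 clk=1 w7=1 w4=0 w6=1 w1=0 w0=0
t13.Δ1 w5=0 w3=1 w2=0 clk=0 w7=1 w4=0 w6=1 w1=0 w0=0
t14.Δ0 w5=0 w3=1 w2=0 clk=0 w7=1 w4=0 w6=1 w1=0 w0=0
t14.Δ1 w5=0 w3=1 w2=0 clk=1 w7=1 w4=0 w6=1 w1=0 w0=0
t14.Δ2 w5=1 w3=1 w2=0 clk=1 w7=1 w4=0 w6=1 w1=0 w0=0
t14.Δ3 w5=1 w3=1 w2=0 clk=1 w7=1 w4=0 w6=1 w1=0 w0=1

1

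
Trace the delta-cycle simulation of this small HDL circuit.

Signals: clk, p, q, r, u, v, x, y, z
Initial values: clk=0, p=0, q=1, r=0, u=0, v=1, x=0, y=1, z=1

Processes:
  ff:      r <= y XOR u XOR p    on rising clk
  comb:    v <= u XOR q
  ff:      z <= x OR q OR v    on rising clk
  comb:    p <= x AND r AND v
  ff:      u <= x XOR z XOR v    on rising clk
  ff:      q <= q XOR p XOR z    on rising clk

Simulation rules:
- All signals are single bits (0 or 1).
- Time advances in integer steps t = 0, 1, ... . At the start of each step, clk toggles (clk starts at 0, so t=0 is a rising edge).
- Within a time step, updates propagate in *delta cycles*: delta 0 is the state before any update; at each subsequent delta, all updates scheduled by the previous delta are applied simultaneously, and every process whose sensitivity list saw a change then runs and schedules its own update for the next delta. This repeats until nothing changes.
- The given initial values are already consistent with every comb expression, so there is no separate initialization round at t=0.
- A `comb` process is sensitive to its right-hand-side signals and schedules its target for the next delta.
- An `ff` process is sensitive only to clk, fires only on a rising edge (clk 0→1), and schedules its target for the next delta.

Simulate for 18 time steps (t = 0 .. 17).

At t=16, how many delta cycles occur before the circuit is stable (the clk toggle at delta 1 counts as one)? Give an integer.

[bits: z,y,clk,x,q,u,r,p,v]
t=0: Δ0=110010001 Δ1=111010001 Δ2=111000101 Δ3=111000100 | 3Δ
t=1: Δ0=111000100 Δ1=110000100 | 1Δ
t=2: Δ0=110000100 Δ1=111000100 Δ2=011011100 | 2Δ
t=3: Δ0=011011100 Δ1=010011100 | 1Δ
t=4: Δ0=010011100 Δ1=011011100 Δ2=111010000 Δ3=111010001 | 3Δ
t=5: Δ0=111010001 Δ1=110010001 | 1Δ
t=6: Δ0=110010001 Δ1=111010001 Δ2=111000101 Δ3=111000100 | 3Δ
t=7: Δ0=111000100 Δ1=110000100 | 1Δ
t=8: Δ0=110000100 Δ1=111000100 Δ2=011011100 | 2Δ
t=9: Δ0=011011100 Δ1=010011100 | 1Δ
t=10: Δ0=010011100 Δ1=011011100 Δ2=111010000 Δ3=111010001 | 3Δ
t=11: Δ0=111010001 Δ1=110010001 | 1Δ
t=12: Δ0=110010001 Δ1=111010001 Δ2=111000101 Δ3=111000100 | 3Δ
t=13: Δ0=111000100 Δ1=110000100 | 1Δ
t=14: Δ0=110000100 Δ1=111000100 Δ2=011011100 | 2Δ
t=15: Δ0=011011100 Δ1=010011100 | 1Δ
t=16: Δ0=010011100 Δ1=011011100 Δ2=111010000 Δ3=111010001 | 3Δ
t=17: Δ0=111010001 Δ1=110010001 | 1Δ

3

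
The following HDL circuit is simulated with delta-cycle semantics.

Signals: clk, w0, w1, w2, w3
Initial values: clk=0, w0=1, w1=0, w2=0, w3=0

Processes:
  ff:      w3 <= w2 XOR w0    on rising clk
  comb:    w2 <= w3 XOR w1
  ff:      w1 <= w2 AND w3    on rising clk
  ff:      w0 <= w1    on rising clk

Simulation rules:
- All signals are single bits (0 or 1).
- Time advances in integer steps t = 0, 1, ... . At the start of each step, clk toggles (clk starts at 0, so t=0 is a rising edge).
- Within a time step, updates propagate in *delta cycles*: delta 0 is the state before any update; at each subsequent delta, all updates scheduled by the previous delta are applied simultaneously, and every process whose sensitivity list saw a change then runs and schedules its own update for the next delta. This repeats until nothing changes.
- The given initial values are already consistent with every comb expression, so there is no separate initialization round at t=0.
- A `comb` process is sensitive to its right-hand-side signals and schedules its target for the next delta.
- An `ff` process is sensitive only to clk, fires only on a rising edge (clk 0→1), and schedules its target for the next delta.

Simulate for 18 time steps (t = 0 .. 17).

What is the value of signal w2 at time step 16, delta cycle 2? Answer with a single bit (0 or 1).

[bits: w3,w2,w1,w0,clk]
t=0: Δ0=00010 Δ1=00011 Δ2=10001 Δ3=11001 | 3Δ
t=1: Δ0=11001 Δ1=11000 | 1Δ
t=2: Δ0=11000 Δ1=11001 Δ2=11101 Δ3=10101 | 3Δ
t=3: Δ0=10101 Δ1=10100 | 1Δ
t=4: Δ0=10100 Δ1=10101 Δ2=00011 | 2Δ
t=5: Δ0=00011 Δ1=00010 | 1Δ
t=6: Δ0=00010 Δ1=00011 Δ2=10001 Δ3=11001 | 3Δ
t=7: Δ0=11001 Δ1=11000 | 1Δ
t=8: Δ0=11000 Δ1=11001 Δ2=11101 Δ3=10101 | 3Δ
t=9: Δ0=10101 Δ1=10100 | 1Δ
t=10: Δ0=10100 Δ1=10101 Δ2=00011 | 2Δ
t=11: Δ0=00011 Δ1=00010 | 1Δ
t=12: Δ0=00010 Δ1=00011 Δ2=10001 Δ3=11001 | 3Δ
t=13: Δ0=11001 Δ1=11000 | 1Δ
t=14: Δ0=11000 Δ1=11001 Δ2=11101 Δ3=10101 | 3Δ
t=15: Δ0=10101 Δ1=10100 | 1Δ
t=16: Δ0=10100 Δ1=10101 Δ2=00011 | 2Δ
t=17: Δ0=00011 Δ1=00010 | 1Δ

0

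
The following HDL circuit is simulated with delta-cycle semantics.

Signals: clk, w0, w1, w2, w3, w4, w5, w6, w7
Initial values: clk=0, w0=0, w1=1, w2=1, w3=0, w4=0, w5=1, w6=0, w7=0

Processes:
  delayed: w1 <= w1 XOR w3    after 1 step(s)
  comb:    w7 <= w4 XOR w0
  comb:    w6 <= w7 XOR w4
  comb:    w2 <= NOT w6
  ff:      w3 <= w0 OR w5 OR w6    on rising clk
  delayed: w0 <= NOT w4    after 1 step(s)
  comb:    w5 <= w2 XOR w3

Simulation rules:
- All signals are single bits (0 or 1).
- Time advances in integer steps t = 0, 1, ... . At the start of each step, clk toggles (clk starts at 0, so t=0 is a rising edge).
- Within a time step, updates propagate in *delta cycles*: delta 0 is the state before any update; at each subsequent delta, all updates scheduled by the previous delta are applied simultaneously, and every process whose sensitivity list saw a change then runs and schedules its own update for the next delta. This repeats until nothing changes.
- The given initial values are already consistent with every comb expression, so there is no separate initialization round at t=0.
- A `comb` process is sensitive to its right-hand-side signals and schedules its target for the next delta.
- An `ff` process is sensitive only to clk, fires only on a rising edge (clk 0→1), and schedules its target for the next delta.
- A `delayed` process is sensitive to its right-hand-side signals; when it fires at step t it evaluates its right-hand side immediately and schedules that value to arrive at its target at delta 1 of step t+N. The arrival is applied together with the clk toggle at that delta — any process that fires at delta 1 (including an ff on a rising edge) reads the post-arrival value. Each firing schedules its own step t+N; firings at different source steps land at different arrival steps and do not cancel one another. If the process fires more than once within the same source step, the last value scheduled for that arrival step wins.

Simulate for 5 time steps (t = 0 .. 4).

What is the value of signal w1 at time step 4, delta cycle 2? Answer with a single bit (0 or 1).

[bits: w4,w2,w0,w7,w1,w5,w3,clk,w6]
t=0: Δ0=010011000 Δ1=010011010 Δ2=010011110 Δ3=010010110 | 3Δ
t=1: Δ0=010010110 Δ1=010000100 | 1Δ
t=2: Δ0=010000100 Δ1=010010110 Δ2=010010010 Δ3=010011010 | 3Δ
t=3: Δ0=010011010 Δ1=010011000 | 1Δ
t=4: Δ0=010011000 Δ1=010011010 Δ2=010011110 Δ3=010010110 | 3Δ

1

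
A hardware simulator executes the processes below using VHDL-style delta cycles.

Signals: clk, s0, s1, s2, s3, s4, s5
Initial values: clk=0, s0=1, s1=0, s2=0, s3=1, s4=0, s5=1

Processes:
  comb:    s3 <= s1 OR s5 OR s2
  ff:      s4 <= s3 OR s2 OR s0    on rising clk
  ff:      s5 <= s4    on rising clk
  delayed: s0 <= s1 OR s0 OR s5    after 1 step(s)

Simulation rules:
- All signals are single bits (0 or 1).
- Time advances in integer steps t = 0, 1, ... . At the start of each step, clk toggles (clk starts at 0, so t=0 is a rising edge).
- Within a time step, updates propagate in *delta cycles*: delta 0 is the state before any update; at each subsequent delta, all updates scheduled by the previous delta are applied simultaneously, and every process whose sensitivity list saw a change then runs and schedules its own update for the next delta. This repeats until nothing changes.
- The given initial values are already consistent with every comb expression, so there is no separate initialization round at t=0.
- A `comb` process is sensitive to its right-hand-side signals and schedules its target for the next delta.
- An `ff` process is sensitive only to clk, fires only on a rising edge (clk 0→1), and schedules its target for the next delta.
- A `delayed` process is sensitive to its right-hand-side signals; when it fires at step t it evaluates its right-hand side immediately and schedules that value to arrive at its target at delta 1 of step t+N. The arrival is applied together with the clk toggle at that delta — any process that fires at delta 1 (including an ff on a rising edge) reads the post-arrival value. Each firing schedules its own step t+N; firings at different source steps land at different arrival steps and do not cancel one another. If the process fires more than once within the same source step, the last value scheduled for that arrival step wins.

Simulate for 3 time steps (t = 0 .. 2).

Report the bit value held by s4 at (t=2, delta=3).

t=0 Δ0: s5=1 s1=0 s3=1 clk=0 s2=0 s0=1 s4=0
  Δ1: clk:0→1
  Δ2: s5:1→0, s4:0→1
  Δ3: s3:1→0
  (3Δ to stable)
t=1 Δ0: s5=0 s1=0 s3=0 clk=1 s2=0 s0=1 s4=1
  Δ1: clk:1→0
  (1Δ to stable)
t=2 Δ0: s5=0 s1=0 s3=0 clk=0 s2=0 s0=1 s4=1
  Δ1: clk:0→1
  Δ2: s5:0→1
  Δ3: s3:0→1
  (3Δ to stable)

1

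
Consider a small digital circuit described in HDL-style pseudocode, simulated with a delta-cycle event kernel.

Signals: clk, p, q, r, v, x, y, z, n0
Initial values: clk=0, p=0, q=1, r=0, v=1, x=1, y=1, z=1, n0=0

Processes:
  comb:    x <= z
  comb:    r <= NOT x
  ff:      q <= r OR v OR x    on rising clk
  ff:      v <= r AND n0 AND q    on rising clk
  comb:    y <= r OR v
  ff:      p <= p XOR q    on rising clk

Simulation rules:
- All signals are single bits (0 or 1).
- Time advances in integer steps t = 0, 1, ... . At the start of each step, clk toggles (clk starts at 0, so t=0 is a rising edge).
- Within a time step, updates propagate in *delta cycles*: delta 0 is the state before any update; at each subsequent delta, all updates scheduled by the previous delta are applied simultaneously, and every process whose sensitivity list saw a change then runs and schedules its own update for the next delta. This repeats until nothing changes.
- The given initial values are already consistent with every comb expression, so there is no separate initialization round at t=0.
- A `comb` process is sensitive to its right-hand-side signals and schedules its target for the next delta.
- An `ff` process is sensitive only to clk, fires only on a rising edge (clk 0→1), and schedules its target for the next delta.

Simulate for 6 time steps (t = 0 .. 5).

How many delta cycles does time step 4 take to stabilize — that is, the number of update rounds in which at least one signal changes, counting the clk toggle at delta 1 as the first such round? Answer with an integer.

2

[bits: clk,n0,r,v,x,p,z,y,q]
t=0: Δ0=000110111 Δ1=100110111 Δ2=100011111 Δ3=100011101 | 3Δ
t=1: Δ0=100011101 Δ1=000011101 | 1Δ
t=2: Δ0=000011101 Δ1=100011101 Δ2=100010101 | 2Δ
t=3: Δ0=100010101 Δ1=000010101 | 1Δ
t=4: Δ0=000010101 Δ1=100010101 Δ2=100011101 | 2Δ
t=5: Δ0=100011101 Δ1=000011101 | 1Δ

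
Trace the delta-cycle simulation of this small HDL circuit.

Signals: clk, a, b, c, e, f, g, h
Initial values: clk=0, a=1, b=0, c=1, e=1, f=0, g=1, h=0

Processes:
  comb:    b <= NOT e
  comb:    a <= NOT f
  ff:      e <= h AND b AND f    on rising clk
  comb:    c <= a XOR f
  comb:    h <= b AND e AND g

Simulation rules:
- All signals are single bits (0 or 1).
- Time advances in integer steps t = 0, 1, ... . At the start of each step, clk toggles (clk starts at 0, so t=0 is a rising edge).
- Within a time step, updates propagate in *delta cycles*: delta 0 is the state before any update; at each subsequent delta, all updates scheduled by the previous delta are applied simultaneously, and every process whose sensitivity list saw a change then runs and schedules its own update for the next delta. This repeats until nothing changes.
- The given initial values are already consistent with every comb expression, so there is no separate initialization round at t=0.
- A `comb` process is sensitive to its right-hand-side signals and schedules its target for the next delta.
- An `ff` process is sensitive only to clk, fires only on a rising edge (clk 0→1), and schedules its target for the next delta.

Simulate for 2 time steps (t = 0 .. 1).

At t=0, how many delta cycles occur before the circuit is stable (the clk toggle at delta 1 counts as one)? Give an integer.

3

t=0 Δ0: f=0 c=1 e=1 b=0 g=1 clk=0 a=1 h=0
  Δ1: clk:0→1
  Δ2: e:1→0
  Δ3: b:0→1
  (3Δ to stable)
t=1 Δ0: f=0 c=1 e=0 b=1 g=1 clk=1 a=1 h=0
  Δ1: clk:1→0
  (1Δ to stable)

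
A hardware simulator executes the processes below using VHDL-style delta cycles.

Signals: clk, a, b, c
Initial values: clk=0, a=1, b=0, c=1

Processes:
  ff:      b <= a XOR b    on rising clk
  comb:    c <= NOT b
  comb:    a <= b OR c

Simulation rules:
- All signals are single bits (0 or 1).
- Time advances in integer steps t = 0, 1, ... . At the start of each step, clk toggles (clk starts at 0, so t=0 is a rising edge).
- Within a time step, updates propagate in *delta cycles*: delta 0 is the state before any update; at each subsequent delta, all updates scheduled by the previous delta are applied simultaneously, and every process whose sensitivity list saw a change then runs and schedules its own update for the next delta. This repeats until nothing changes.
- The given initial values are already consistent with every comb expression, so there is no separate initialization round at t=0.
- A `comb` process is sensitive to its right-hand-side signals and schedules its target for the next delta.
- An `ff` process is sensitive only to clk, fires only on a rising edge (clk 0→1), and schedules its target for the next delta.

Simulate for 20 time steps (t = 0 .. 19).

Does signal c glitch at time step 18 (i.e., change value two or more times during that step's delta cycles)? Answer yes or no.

no

t=0 Δ0: a=1 b=0 clk=0 c=1
  Δ1: clk:0→1
  Δ2: b:0→1
  Δ3: c:1→0
  (3Δ to stable)
t=1 Δ0: a=1 b=1 clk=1 c=0
  Δ1: clk:1→0
  (1Δ to stable)
t=2 Δ0: a=1 b=1 clk=0 c=0
  Δ1: clk:0→1
  Δ2: b:1→0
  Δ3: a:1→0, c:0→1
  Δ4: a:0→1
  (4Δ to stable)
t=3 Δ0: a=1 b=0 clk=1 c=1
  Δ1: clk:1→0
  (1Δ to stable)
t=4 Δ0: a=1 b=0 clk=0 c=1
  Δ1: clk:0→1
  Δ2: b:0→1
  Δ3: c:1→0
  (3Δ to stable)
t=5 Δ0: a=1 b=1 clk=1 c=0
  Δ1: clk:1→0
  (1Δ to stable)
t=6 Δ0: a=1 b=1 clk=0 c=0
  Δ1: clk:0→1
  Δ2: b:1→0
  Δ3: a:1→0, c:0→1
  Δ4: a:0→1
  (4Δ to stable)
t=7 Δ0: a=1 b=0 clk=1 c=1
  Δ1: clk:1→0
  (1Δ to stable)
t=8 Δ0: a=1 b=0 clk=0 c=1
  Δ1: clk:0→1
  Δ2: b:0→1
  Δ3: c:1→0
  (3Δ to stable)
t=9 Δ0: a=1 b=1 clk=1 c=0
  Δ1: clk:1→0
  (1Δ to stable)
t=10 Δ0: a=1 b=1 clk=0 c=0
  Δ1: clk:0→1
  Δ2: b:1→0
  Δ3: a:1→0, c:0→1
  Δ4: a:0→1
  (4Δ to stable)
t=11 Δ0: a=1 b=0 clk=1 c=1
  Δ1: clk:1→0
  (1Δ to stable)
t=12 Δ0: a=1 b=0 clk=0 c=1
  Δ1: clk:0→1
  Δ2: b:0→1
  Δ3: c:1→0
  (3Δ to stable)
t=13 Δ0: a=1 b=1 clk=1 c=0
  Δ1: clk:1→0
  (1Δ to stable)
t=14 Δ0: a=1 b=1 clk=0 c=0
  Δ1: clk:0→1
  Δ2: b:1→0
  Δ3: a:1→0, c:0→1
  Δ4: a:0→1
  (4Δ to stable)
t=15 Δ0: a=1 b=0 clk=1 c=1
  Δ1: clk:1→0
  (1Δ to stable)
t=16 Δ0: a=1 b=0 clk=0 c=1
  Δ1: clk:0→1
  Δ2: b:0→1
  Δ3: c:1→0
  (3Δ to stable)
t=17 Δ0: a=1 b=1 clk=1 c=0
  Δ1: clk:1→0
  (1Δ to stable)
t=18 Δ0: a=1 b=1 clk=0 c=0
  Δ1: clk:0→1
  Δ2: b:1→0
  Δ3: a:1→0, c:0→1
  Δ4: a:0→1
  (4Δ to stable)
t=19 Δ0: a=1 b=0 clk=1 c=1
  Δ1: clk:1→0
  (1Δ to stable)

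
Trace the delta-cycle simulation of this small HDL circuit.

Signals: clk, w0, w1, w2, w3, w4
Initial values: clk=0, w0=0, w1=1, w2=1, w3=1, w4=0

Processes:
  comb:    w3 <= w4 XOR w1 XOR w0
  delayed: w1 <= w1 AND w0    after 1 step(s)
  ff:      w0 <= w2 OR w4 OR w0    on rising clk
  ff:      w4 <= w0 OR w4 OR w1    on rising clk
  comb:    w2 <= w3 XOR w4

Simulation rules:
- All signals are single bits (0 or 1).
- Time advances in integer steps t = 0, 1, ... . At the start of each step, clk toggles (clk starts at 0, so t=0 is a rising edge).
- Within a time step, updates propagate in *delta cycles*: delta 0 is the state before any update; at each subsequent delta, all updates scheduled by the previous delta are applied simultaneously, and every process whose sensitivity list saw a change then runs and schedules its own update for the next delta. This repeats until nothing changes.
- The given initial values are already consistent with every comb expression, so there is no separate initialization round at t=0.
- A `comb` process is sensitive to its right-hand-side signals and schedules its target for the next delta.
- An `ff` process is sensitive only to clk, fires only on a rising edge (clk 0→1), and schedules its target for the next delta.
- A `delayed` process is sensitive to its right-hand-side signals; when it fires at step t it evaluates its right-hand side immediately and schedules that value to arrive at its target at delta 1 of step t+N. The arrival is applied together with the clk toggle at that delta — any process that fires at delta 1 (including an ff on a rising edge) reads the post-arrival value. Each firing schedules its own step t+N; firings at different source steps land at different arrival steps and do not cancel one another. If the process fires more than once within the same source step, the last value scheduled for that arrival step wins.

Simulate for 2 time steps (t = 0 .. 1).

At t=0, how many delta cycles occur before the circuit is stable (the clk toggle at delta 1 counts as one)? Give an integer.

3

[bits: w2,w4,clk,w3,w1,w0]
t=0: Δ0=100110 Δ1=101110 Δ2=111111 Δ3=011111 | 3Δ
t=1: Δ0=011111 Δ1=010111 | 1Δ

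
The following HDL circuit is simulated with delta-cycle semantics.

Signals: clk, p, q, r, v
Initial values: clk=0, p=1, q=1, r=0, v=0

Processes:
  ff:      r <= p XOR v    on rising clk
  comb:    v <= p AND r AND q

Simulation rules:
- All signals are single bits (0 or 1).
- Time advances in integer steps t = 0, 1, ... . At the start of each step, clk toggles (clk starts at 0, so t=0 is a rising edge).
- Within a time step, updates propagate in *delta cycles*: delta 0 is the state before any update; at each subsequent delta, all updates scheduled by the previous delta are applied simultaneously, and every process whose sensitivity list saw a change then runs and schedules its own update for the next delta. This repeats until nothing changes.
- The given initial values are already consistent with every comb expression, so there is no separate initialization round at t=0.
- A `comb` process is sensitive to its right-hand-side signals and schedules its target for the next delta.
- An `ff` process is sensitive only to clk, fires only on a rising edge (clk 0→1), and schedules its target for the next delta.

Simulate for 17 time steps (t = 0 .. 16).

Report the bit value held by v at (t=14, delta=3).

0

t=0 Δ0: q=1 r=0 clk=0 p=1 v=0
  Δ1: clk:0→1
  Δ2: r:0→1
  Δ3: v:0→1
  (3Δ to stable)
t=1 Δ0: q=1 r=1 clk=1 p=1 v=1
  Δ1: clk:1→0
  (1Δ to stable)
t=2 Δ0: q=1 r=1 clk=0 p=1 v=1
  Δ1: clk:0→1
  Δ2: r:1→0
  Δ3: v:1→0
  (3Δ to stable)
t=3 Δ0: q=1 r=0 clk=1 p=1 v=0
  Δ1: clk:1→0
  (1Δ to stable)
t=4 Δ0: q=1 r=0 clk=0 p=1 v=0
  Δ1: clk:0→1
  Δ2: r:0→1
  Δ3: v:0→1
  (3Δ to stable)
t=5 Δ0: q=1 r=1 clk=1 p=1 v=1
  Δ1: clk:1→0
  (1Δ to stable)
t=6 Δ0: q=1 r=1 clk=0 p=1 v=1
  Δ1: clk:0→1
  Δ2: r:1→0
  Δ3: v:1→0
  (3Δ to stable)
t=7 Δ0: q=1 r=0 clk=1 p=1 v=0
  Δ1: clk:1→0
  (1Δ to stable)
t=8 Δ0: q=1 r=0 clk=0 p=1 v=0
  Δ1: clk:0→1
  Δ2: r:0→1
  Δ3: v:0→1
  (3Δ to stable)
t=9 Δ0: q=1 r=1 clk=1 p=1 v=1
  Δ1: clk:1→0
  (1Δ to stable)
t=10 Δ0: q=1 r=1 clk=0 p=1 v=1
  Δ1: clk:0→1
  Δ2: r:1→0
  Δ3: v:1→0
  (3Δ to stable)
t=11 Δ0: q=1 r=0 clk=1 p=1 v=0
  Δ1: clk:1→0
  (1Δ to stable)
t=12 Δ0: q=1 r=0 clk=0 p=1 v=0
  Δ1: clk:0→1
  Δ2: r:0→1
  Δ3: v:0→1
  (3Δ to stable)
t=13 Δ0: q=1 r=1 clk=1 p=1 v=1
  Δ1: clk:1→0
  (1Δ to stable)
t=14 Δ0: q=1 r=1 clk=0 p=1 v=1
  Δ1: clk:0→1
  Δ2: r:1→0
  Δ3: v:1→0
  (3Δ to stable)
t=15 Δ0: q=1 r=0 clk=1 p=1 v=0
  Δ1: clk:1→0
  (1Δ to stable)
t=16 Δ0: q=1 r=0 clk=0 p=1 v=0
  Δ1: clk:0→1
  Δ2: r:0→1
  Δ3: v:0→1
  (3Δ to stable)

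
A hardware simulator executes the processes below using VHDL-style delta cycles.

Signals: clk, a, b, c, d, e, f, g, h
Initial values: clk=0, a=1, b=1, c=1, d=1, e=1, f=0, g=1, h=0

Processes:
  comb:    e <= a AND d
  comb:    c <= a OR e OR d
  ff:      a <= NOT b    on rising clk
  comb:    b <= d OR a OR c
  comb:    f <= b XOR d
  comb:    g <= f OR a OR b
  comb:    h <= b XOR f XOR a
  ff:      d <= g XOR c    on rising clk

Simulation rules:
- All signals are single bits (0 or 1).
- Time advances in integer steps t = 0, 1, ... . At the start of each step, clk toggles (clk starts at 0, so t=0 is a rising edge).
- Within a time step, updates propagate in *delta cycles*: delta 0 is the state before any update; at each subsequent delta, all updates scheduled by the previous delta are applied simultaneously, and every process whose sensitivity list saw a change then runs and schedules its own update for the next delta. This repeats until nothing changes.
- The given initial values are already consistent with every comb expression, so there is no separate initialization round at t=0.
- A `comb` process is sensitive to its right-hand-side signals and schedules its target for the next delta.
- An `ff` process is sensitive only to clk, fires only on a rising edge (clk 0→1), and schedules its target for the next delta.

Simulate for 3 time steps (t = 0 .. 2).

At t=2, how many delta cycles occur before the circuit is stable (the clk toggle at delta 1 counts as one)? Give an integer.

t=0 Δ0: h=0 clk=0 d=1 g=1 c=1 b=1 f=0 e=1 a=1
  Δ1: clk:0→1
  Δ2: d:1→0, a:1→0
  Δ3: h:0→1, f:0→1, e:1→0
  Δ4: h:1→0, c:1→0
  Δ5: b:1→0
  Δ6: h:0→1, f:1→0
  Δ7: h:1→0, g:1→0
  (7Δ to stable)
t=1 Δ0: h=0 clk=1 d=0 g=0 c=0 b=0 f=0 e=0 a=0
  Δ1: clk:1→0
  (1Δ to stable)
t=2 Δ0: h=0 clk=0 d=0 g=0 c=0 b=0 f=0 e=0 a=0
  Δ1: clk:0→1
  Δ2: a:0→1
  Δ3: h:0→1, g:0→1, c:0→1, b:0→1
  Δ4: h:1→0, f:0→1
  Δ5: h:0→1
  (5Δ to stable)

5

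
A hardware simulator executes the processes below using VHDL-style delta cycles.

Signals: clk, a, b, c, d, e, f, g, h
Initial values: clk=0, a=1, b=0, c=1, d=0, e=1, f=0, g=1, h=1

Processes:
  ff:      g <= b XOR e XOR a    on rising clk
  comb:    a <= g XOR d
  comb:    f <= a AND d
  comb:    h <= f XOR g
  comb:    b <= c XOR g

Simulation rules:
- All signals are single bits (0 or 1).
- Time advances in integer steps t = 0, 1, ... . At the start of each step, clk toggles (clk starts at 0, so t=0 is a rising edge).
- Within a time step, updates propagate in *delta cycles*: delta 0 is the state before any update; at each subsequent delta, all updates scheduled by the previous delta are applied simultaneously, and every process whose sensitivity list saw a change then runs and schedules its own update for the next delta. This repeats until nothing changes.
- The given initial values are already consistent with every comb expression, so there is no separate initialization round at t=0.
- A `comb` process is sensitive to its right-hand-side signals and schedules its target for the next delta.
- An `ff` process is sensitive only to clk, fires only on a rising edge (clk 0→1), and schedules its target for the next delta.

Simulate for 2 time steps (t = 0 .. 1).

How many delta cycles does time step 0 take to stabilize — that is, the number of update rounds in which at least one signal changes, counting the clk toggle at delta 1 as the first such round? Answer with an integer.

t0.Δ0 clk=0 g=1 e=1 h=1 a=1 b=0 c=1 f=0 d=0
t0.Δ1 clk=1 g=1 e=1 h=1 a=1 b=0 c=1 f=0 d=0
t0.Δ2 clk=1 g=0 e=1 h=1 a=1 b=0 c=1 f=0 d=0
t0.Δ3 clk=1 g=0 e=1 h=0 a=0 b=1 c=1 f=0 d=0
t1.Δ0 clk=1 g=0 e=1 h=0 a=0 b=1 c=1 f=0 d=0
t1.Δ1 clk=0 g=0 e=1 h=0 a=0 b=1 c=1 f=0 d=0

3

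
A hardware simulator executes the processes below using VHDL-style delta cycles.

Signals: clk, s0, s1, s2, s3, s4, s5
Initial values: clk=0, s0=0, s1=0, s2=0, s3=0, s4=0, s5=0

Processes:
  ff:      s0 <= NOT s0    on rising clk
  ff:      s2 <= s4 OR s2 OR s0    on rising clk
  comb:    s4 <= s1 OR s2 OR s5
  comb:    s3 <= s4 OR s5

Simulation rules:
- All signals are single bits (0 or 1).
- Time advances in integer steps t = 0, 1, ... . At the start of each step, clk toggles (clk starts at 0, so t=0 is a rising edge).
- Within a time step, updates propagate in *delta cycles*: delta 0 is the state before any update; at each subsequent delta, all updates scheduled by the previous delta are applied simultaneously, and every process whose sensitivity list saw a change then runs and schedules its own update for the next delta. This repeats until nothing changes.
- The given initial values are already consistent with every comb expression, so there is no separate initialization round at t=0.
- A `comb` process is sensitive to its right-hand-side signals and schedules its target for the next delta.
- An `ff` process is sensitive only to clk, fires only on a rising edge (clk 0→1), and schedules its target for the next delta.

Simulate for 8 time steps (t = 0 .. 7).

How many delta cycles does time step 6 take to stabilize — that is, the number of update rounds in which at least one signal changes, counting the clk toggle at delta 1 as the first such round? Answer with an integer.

2

t=0 Δ0: s2=0 s4=0 clk=0 s1=0 s0=0 s5=0 s3=0
  Δ1: clk:0→1
  Δ2: s0:0→1
  (2Δ to stable)
t=1 Δ0: s2=0 s4=0 clk=1 s1=0 s0=1 s5=0 s3=0
  Δ1: clk:1→0
  (1Δ to stable)
t=2 Δ0: s2=0 s4=0 clk=0 s1=0 s0=1 s5=0 s3=0
  Δ1: clk:0→1
  Δ2: s2:0→1, s0:1→0
  Δ3: s4:0→1
  Δ4: s3:0→1
  (4Δ to stable)
t=3 Δ0: s2=1 s4=1 clk=1 s1=0 s0=0 s5=0 s3=1
  Δ1: clk:1→0
  (1Δ to stable)
t=4 Δ0: s2=1 s4=1 clk=0 s1=0 s0=0 s5=0 s3=1
  Δ1: clk:0→1
  Δ2: s0:0→1
  (2Δ to stable)
t=5 Δ0: s2=1 s4=1 clk=1 s1=0 s0=1 s5=0 s3=1
  Δ1: clk:1→0
  (1Δ to stable)
t=6 Δ0: s2=1 s4=1 clk=0 s1=0 s0=1 s5=0 s3=1
  Δ1: clk:0→1
  Δ2: s0:1→0
  (2Δ to stable)
t=7 Δ0: s2=1 s4=1 clk=1 s1=0 s0=0 s5=0 s3=1
  Δ1: clk:1→0
  (1Δ to stable)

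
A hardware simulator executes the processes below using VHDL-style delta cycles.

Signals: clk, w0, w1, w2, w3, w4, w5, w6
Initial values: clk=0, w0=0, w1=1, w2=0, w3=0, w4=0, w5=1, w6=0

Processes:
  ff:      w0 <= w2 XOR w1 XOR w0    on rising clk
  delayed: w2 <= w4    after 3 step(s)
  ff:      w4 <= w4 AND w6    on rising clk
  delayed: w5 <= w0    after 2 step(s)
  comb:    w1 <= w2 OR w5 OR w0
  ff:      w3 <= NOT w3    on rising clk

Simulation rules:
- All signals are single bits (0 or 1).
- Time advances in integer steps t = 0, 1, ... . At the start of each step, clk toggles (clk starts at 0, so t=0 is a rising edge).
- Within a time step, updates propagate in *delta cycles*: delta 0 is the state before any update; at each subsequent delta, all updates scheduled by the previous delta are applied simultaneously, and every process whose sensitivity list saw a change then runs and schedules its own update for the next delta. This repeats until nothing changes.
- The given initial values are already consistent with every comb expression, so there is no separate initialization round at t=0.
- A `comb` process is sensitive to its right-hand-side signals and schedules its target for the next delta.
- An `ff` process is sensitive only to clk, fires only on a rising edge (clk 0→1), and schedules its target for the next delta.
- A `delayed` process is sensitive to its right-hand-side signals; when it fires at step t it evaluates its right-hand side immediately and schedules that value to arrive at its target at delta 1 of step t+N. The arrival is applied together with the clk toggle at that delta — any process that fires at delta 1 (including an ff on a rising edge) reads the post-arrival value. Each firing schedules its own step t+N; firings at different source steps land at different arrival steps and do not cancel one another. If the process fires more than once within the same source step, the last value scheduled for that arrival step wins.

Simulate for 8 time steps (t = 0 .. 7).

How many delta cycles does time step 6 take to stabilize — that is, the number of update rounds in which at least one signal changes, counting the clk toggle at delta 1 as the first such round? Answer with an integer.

2

t0.Δ0 w3=0 w0=0 w2=0 w5=1 w6=0 w1=1 clk=0 w4=0
t0.Δ1 w3=0 w0=0 w2=0 w5=1 w6=0 w1=1 clk=1 w4=0
t0.Δ2 w3=1 w0=1 w2=0 w5=1 w6=0 w1=1 clk=1 w4=0
t1.Δ0 w3=1 w0=1 w2=0 w5=1 w6=0 w1=1 clk=1 w4=0
t1.Δ1 w3=1 w0=1 w2=0 w5=1 w6=0 w1=1 clk=0 w4=0
t2.Δ0 w3=1 w0=1 w2=0 w5=1 w6=0 w1=1 clk=0 w4=0
t2.Δ1 w3=1 w0=1 w2=0 w5=1 w6=0 w1=1 clk=1 w4=0
t2.Δ2 w3=0 w0=0 w2=0 w5=1 w6=0 w1=1 clk=1 w4=0
t3.Δ0 w3=0 w0=0 w2=0 w5=1 w6=0 w1=1 clk=1 w4=0
t3.Δ1 w3=0 w0=0 w2=0 w5=1 w6=0 w1=1 clk=0 w4=0
t4.Δ0 w3=0 w0=0 w2=0 w5=1 w6=0 w1=1 clk=0 w4=0
t4.Δ1 w3=0 w0=0 w2=0 w5=0 w6=0 w1=1 clk=1 w4=0
t4.Δ2 w3=1 w0=1 w2=0 w5=0 w6=0 w1=0 clk=1 w4=0
t4.Δ3 w3=1 w0=1 w2=0 w5=0 w6=0 w1=1 clk=1 w4=0
t5.Δ0 w3=1 w0=1 w2=0 w5=0 w6=0 w1=1 clk=1 w4=0
t5.Δ1 w3=1 w0=1 w2=0 w5=0 w6=0 w1=1 clk=0 w4=0
t6.Δ0 w3=1 w0=1 w2=0 w5=0 w6=0 w1=1 clk=0 w4=0
t6.Δ1 w3=1 w0=1 w2=0 w5=1 w6=0 w1=1 clk=1 w4=0
t6.Δ2 w3=0 w0=0 w2=0 w5=1 w6=0 w1=1 clk=1 w4=0
t7.Δ0 w3=0 w0=0 w2=0 w5=1 w6=0 w1=1 clk=1 w4=0
t7.Δ1 w3=0 w0=0 w2=0 w5=1 w6=0 w1=1 clk=0 w4=0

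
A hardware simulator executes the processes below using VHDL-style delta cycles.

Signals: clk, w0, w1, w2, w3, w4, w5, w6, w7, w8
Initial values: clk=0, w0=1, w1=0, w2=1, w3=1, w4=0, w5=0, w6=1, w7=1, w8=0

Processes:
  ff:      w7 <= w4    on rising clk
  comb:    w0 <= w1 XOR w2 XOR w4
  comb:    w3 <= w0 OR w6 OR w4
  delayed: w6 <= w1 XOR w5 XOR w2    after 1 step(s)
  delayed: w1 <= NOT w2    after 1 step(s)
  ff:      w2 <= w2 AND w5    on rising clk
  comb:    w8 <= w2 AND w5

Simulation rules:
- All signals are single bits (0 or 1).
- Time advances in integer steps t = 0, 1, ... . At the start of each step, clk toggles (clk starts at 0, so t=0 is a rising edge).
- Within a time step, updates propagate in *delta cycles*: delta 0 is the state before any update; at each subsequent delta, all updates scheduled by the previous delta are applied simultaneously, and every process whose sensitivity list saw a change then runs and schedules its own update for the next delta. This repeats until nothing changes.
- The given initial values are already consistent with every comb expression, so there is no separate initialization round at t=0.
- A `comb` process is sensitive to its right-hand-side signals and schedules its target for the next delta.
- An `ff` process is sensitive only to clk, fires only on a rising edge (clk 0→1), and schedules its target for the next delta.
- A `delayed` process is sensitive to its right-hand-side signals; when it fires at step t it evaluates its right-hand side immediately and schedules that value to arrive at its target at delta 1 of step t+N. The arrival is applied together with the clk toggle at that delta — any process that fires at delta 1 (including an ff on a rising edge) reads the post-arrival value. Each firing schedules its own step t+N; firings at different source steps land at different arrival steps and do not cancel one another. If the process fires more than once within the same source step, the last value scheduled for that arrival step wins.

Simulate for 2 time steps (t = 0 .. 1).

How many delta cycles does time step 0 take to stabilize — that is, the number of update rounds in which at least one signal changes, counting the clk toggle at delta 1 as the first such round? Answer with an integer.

3

[bits: w6,w8,w5,w7,w3,w1,clk,w4,w2,w0]
t=0: Δ0=1001100011 Δ1=1001101011 Δ2=1000101001 Δ3=1000101000 | 3Δ
t=1: Δ0=1000101000 Δ1=0000110000 Δ2=0000010001 Δ3=0000110001 | 3Δ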